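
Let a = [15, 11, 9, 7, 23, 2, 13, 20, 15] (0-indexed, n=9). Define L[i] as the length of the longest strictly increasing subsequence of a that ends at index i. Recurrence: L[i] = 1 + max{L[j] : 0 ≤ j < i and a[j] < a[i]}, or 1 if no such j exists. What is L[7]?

   i    0    1    2    3    4    5    6    7    8
a[i]   15   11    9    7   23    2   13   20   15
L[i]    1    1    1    1    2    1    2    3    3

3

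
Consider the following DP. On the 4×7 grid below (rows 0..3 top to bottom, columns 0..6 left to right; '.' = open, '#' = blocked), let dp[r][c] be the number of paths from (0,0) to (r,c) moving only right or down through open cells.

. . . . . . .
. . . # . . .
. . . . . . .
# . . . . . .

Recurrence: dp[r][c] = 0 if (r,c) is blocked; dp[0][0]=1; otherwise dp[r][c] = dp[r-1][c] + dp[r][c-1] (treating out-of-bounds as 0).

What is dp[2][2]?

6

r\c   0   1   2   3   4   5   6
  0   1   1   1   1   1   1   1
  1   1   2   3   0   1   2   3
  2   1   3   6   6   7   9  12
  3   0   3   9  15  22  31  43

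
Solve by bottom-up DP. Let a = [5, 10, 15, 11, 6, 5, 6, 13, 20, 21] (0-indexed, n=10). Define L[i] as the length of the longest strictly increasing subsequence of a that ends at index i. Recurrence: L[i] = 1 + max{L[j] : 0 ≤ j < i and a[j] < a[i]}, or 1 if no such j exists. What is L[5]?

   i    0    1    2    3    4    5    6    7    8    9
a[i]    5   10   15   11    6    5    6   13   20   21
L[i]    1    2    3    3    2    1    2    4    5    6

1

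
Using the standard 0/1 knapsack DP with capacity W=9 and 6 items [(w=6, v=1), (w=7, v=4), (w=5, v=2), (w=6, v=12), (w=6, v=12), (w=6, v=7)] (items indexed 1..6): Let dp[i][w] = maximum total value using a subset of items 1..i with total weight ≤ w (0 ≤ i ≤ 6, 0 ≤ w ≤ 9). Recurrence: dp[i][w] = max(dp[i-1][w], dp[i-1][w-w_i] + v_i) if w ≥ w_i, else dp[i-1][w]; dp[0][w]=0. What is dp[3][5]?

i\w   0   1   2   3   4   5   6   7   8   9
  0   0   0   0   0   0   0   0   0   0   0
  1   0   0   0   0   0   0   1   1   1   1
  2   0   0   0   0   0   0   1   4   4   4
  3   0   0   0   0   0   2   2   4   4   4
  4   0   0   0   0   0   2  12  12  12  12
  5   0   0   0   0   0   2  12  12  12  12
  6   0   0   0   0   0   2  12  12  12  12

2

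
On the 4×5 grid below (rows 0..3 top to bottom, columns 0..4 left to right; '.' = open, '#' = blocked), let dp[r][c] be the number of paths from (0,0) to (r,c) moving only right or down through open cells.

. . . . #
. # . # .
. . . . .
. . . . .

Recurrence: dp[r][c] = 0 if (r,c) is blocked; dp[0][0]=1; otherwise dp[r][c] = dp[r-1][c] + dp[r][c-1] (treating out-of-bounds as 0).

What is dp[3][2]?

4

r\c   0   1   2   3   4
  0   1   1   1   1   0
  1   1   0   1   0   0
  2   1   1   2   2   2
  3   1   2   4   6   8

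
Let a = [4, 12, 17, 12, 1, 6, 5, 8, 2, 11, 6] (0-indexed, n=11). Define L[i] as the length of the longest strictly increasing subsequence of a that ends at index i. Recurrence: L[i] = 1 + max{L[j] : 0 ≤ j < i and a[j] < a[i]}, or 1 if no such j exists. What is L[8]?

   i    0    1    2    3    4    5    6    7    8    9   10
a[i]    4   12   17   12    1    6    5    8    2   11    6
L[i]    1    2    3    2    1    2    2    3    2    4    3

2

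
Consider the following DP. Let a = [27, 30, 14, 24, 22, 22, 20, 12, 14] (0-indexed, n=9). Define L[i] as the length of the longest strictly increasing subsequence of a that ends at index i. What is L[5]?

2

   i    0    1    2    3    4    5    6    7    8
a[i]   27   30   14   24   22   22   20   12   14
L[i]    1    2    1    2    2    2    2    1    2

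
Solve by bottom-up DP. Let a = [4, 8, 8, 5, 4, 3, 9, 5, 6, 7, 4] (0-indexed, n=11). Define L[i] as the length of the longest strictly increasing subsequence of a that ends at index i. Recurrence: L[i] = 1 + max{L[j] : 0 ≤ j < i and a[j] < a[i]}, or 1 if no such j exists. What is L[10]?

2

   i    0    1    2    3    4    5    6    7    8    9   10
a[i]    4    8    8    5    4    3    9    5    6    7    4
L[i]    1    2    2    2    1    1    3    2    3    4    2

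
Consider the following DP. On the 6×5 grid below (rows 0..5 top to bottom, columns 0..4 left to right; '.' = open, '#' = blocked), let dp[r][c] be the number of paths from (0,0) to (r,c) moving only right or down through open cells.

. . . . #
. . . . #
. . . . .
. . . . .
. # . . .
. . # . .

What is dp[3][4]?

r\c   0   1   2   3   4
  0   1   1   1   1   0
  1   1   2   3   4   0
  2   1   3   6  10  10
  3   1   4  10  20  30
  4   1   0  10  30  60
  5   1   1   0  30  90

30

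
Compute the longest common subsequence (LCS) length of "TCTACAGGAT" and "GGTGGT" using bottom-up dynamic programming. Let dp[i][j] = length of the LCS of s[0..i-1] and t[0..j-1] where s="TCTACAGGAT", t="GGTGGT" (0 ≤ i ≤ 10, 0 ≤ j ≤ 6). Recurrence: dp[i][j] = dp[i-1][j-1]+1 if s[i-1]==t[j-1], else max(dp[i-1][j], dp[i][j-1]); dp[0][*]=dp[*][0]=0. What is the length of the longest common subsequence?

4

   ''  G  G  T  G  G  T
''  0  0  0  0  0  0  0
 T  0  0  0  1  1  1  1
 C  0  0  0  1  1  1  1
 T  0  0  0  1  1  1  2
 A  0  0  0  1  1  1  2
 C  0  0  0  1  1  1  2
 A  0  0  0  1  1  1  2
 G  0  1  1  1  2  2  2
 G  0  1  2  2  2  3  3
 A  0  1  2  2  2  3  3
 T  0  1  2  3  3  3  4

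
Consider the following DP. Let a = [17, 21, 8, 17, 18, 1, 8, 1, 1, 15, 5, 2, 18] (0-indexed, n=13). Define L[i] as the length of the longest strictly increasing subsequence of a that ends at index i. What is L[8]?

1

   i    0    1    2    3    4    5    6    7    8    9   10   11   12
a[i]   17   21    8   17   18    1    8    1    1   15    5    2   18
L[i]    1    2    1    2    3    1    2    1    1    3    2    2    4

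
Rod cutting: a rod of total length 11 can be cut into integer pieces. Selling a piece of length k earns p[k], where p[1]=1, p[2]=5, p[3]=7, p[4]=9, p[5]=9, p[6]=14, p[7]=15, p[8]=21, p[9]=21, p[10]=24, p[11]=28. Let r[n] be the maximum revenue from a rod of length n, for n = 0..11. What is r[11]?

   n    0    1    2    3    4    5    6    7    8    9   10   11
r[n]    0    1    5    7   10   12   15   17   21   22   26   28

28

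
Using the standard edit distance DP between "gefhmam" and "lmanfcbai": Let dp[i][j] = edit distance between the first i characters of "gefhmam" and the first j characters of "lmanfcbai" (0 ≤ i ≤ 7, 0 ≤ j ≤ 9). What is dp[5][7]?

6

   ''  l  m  a  n  f  c  b  a  i
''  0  1  2  3  4  5  6  7  8  9
 g  1  1  2  3  4  5  6  7  8  9
 e  2  2  2  3  4  5  6  7  8  9
 f  3  3  3  3  4  4  5  6  7  8
 h  4  4  4  4  4  5  5  6  7  8
 m  5  5  4  5  5  5  6  6  7  8
 a  6  6  5  4  5  6  6  7  6  7
 m  7  7  6  5  5  6  7  7  7  7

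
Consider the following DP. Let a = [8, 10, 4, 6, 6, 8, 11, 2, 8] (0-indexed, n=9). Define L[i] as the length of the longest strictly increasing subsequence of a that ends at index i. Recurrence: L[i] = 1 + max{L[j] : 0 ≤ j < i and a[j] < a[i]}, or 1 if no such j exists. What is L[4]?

2

   i    0    1    2    3    4    5    6    7    8
a[i]    8   10    4    6    6    8   11    2    8
L[i]    1    2    1    2    2    3    4    1    3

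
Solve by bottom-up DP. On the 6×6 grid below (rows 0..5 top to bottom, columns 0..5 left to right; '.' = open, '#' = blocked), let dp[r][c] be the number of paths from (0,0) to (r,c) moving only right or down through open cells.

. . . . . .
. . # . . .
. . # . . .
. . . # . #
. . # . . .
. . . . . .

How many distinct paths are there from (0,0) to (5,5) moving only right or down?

12

r\c   0   1   2   3   4   5
  0   1   1   1   1   1   1
  1   1   2   0   1   2   3
  2   1   3   0   1   3   6
  3   1   4   4   0   3   0
  4   1   5   0   0   3   3
  5   1   6   6   6   9  12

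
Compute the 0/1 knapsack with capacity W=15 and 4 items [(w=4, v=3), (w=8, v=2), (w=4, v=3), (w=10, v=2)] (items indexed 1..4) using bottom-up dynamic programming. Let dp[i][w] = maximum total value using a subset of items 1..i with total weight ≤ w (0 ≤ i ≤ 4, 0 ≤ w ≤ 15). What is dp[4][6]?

i\w   0   1   2   3   4   5   6   7   8   9  10  11  12  13  14  15
  0   0   0   0   0   0   0   0   0   0   0   0   0   0   0   0   0
  1   0   0   0   0   3   3   3   3   3   3   3   3   3   3   3   3
  2   0   0   0   0   3   3   3   3   3   3   3   3   5   5   5   5
  3   0   0   0   0   3   3   3   3   6   6   6   6   6   6   6   6
  4   0   0   0   0   3   3   3   3   6   6   6   6   6   6   6   6

3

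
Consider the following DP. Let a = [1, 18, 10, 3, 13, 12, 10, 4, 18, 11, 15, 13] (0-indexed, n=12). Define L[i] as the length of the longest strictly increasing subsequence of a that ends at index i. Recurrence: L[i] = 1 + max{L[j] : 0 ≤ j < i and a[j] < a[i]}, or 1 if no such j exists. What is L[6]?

   i    0    1    2    3    4    5    6    7    8    9   10   11
a[i]    1   18   10    3   13   12   10    4   18   11   15   13
L[i]    1    2    2    2    3    3    3    3    4    4    5    5

3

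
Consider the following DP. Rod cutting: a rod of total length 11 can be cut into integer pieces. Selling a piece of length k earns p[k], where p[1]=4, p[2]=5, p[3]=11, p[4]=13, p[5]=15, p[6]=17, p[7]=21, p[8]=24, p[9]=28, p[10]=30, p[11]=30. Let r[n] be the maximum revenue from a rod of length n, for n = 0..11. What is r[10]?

   n    0    1    2    3    4    5    6    7    8    9   10   11
r[n]    0    4    8   12   16   20   24   28   32   36   40   44

40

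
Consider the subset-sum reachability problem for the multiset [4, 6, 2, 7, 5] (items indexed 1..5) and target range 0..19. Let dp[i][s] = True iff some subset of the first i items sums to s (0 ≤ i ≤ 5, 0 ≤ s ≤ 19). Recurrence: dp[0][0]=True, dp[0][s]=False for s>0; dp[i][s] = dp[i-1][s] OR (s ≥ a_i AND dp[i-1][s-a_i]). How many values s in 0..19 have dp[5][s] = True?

18

i\s   0   1   2   3   4   5   6   7   8   9  10  11  12  13  14  15  16  17  18  19
  0   T   F   F   F   F   F   F   F   F   F   F   F   F   F   F   F   F   F   F   F
  1   T   F   F   F   T   F   F   F   F   F   F   F   F   F   F   F   F   F   F   F
  2   T   F   F   F   T   F   T   F   F   F   T   F   F   F   F   F   F   F   F   F
  3   T   F   T   F   T   F   T   F   T   F   T   F   T   F   F   F   F   F   F   F
  4   T   F   T   F   T   F   T   T   T   T   T   T   T   T   F   T   F   T   F   T
  5   T   F   T   F   T   T   T   T   T   T   T   T   T   T   T   T   T   T   T   T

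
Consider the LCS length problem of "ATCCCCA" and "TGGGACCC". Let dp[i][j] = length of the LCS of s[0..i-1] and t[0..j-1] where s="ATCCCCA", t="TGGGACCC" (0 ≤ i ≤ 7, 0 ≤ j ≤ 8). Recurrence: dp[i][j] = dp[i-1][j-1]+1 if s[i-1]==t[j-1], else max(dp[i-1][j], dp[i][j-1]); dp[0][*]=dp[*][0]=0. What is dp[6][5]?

1

   ''  T  G  G  G  A  C  C  C
''  0  0  0  0  0  0  0  0  0
 A  0  0  0  0  0  1  1  1  1
 T  0  1  1  1  1  1  1  1  1
 C  0  1  1  1  1  1  2  2  2
 C  0  1  1  1  1  1  2  3  3
 C  0  1  1  1  1  1  2  3  4
 C  0  1  1  1  1  1  2  3  4
 A  0  1  1  1  1  2  2  3  4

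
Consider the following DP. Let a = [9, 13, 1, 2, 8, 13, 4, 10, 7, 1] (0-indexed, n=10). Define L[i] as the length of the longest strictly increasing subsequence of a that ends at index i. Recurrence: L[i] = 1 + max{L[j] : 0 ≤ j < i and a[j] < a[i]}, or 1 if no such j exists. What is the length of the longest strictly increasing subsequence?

4

   i    0    1    2    3    4    5    6    7    8    9
a[i]    9   13    1    2    8   13    4   10    7    1
L[i]    1    2    1    2    3    4    3    4    4    1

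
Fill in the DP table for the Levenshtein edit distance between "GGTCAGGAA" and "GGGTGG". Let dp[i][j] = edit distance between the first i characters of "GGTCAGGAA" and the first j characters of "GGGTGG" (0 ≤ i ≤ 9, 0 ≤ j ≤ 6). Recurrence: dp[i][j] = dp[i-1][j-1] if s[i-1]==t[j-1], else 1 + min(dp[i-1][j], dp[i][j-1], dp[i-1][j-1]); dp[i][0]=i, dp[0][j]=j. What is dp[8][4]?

   ''  G  G  G  T  G  G
''  0  1  2  3  4  5  6
 G  1  0  1  2  3  4  5
 G  2  1  0  1  2  3  4
 T  3  2  1  1  1  2  3
 C  4  3  2  2  2  2  3
 A  5  4  3  3  3  3  3
 G  6  5  4  3  4  3  3
 G  7  6  5  4  4  4  3
 A  8  7  6  5  5  5  4
 A  9  8  7  6  6  6  5

5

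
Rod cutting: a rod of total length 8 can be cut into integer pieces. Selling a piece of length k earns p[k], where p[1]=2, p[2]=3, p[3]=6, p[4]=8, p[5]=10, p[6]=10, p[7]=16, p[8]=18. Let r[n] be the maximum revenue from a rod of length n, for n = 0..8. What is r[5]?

   n    0    1    2    3    4    5    6    7    8
r[n]    0    2    4    6    8   10   12   16   18

10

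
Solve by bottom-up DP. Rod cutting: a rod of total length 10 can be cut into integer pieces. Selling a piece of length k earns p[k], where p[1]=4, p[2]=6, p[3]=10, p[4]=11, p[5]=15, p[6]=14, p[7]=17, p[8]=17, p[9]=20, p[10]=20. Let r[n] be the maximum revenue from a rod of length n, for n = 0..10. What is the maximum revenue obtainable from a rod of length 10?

   n    0    1    2    3    4    5    6    7    8    9   10
r[n]    0    4    8   12   16   20   24   28   32   36   40

40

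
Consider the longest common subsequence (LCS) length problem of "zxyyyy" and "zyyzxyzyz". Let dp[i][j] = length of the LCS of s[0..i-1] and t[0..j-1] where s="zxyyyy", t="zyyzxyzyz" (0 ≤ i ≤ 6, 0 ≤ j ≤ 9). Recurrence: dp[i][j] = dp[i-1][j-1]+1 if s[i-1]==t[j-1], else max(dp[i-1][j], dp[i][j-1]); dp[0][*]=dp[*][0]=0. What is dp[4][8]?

4

   ''  z  y  y  z  x  y  z  y  z
''  0  0  0  0  0  0  0  0  0  0
 z  0  1  1  1  1  1  1  1  1  1
 x  0  1  1  1  1  2  2  2  2  2
 y  0  1  2  2  2  2  3  3  3  3
 y  0  1  2  3  3  3  3  3  4  4
 y  0  1  2  3  3  3  4  4  4  4
 y  0  1  2  3  3  3  4  4  5  5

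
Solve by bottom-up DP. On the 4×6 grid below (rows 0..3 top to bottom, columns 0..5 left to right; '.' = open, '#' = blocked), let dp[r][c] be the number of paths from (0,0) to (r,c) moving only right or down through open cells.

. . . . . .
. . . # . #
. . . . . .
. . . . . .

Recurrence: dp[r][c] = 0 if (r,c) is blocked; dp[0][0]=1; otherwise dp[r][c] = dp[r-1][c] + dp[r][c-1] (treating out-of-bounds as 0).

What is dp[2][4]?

r\c   0   1   2   3   4   5
  0   1   1   1   1   1   1
  1   1   2   3   0   1   0
  2   1   3   6   6   7   7
  3   1   4  10  16  23  30

7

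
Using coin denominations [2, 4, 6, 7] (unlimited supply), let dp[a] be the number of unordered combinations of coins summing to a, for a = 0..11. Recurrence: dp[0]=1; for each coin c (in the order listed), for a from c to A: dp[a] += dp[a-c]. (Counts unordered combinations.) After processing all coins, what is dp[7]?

1

after  coin     0     1     2     3     4     5     6     7     8     9    10    11
          2     1     0     1     0     1     0     1     0     1     0     1     0
          4     1     0     1     0     2     0     2     0     3     0     3     0
          6     1     0     1     0     2     0     3     0     4     0     5     0
          7     1     0     1     0     2     0     3     1     4     1     5     2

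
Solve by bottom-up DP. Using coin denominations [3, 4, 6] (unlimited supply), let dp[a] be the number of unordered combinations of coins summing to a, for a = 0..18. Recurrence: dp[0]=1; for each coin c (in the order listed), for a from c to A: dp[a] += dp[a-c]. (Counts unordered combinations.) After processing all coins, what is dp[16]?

after  coin     0     1     2     3     4     5     6     7     8     9    10    11    12    13    14    15    16    17    18
          3     1     0     0     1     0     0     1     0     0     1     0     0     1     0     0     1     0     0     1
          4     1     0     0     1     1     0     1     1     1     1     1     1     2     1     1     2     2     1     2
          6     1     0     0     1     1     0     2     1     1     2     2     1     4     2     2     4     4     2     6

4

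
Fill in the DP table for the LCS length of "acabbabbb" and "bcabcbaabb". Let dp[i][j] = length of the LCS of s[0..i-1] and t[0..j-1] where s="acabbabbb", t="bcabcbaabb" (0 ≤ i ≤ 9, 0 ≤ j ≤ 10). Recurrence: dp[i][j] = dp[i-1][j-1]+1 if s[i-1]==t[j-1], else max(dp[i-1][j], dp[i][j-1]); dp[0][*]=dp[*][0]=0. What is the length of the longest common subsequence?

7

   ''  b  c  a  b  c  b  a  a  b  b
''  0  0  0  0  0  0  0  0  0  0  0
 a  0  0  0  1  1  1  1  1  1  1  1
 c  0  0  1  1  1  2  2  2  2  2  2
 a  0  0  1  2  2  2  2  3  3  3  3
 b  0  1  1  2  3  3  3  3  3  4  4
 b  0  1  1  2  3  3  4  4  4  4  5
 a  0  1  1  2  3  3  4  5  5  5  5
 b  0  1  1  2  3  3  4  5  5  6  6
 b  0  1  1  2  3  3  4  5  5  6  7
 b  0  1  1  2  3  3  4  5  5  6  7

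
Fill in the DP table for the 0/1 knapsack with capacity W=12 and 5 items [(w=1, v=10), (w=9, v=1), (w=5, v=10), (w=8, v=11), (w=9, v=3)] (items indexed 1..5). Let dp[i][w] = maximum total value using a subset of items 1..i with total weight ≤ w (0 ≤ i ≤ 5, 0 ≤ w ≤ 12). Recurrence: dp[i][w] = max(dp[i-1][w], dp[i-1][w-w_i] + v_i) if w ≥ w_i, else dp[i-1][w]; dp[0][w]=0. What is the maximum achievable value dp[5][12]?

21

i\w   0   1   2   3   4   5   6   7   8   9  10  11  12
  0   0   0   0   0   0   0   0   0   0   0   0   0   0
  1   0  10  10  10  10  10  10  10  10  10  10  10  10
  2   0  10  10  10  10  10  10  10  10  10  11  11  11
  3   0  10  10  10  10  10  20  20  20  20  20  20  20
  4   0  10  10  10  10  10  20  20  20  21  21  21  21
  5   0  10  10  10  10  10  20  20  20  21  21  21  21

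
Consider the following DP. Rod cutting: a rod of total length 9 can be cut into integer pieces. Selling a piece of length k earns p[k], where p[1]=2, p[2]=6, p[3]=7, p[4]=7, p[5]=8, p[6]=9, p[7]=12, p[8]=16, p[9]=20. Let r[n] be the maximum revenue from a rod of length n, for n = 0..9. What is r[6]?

18

   n    0    1    2    3    4    5    6    7    8    9
r[n]    0    2    6    8   12   14   18   20   24   26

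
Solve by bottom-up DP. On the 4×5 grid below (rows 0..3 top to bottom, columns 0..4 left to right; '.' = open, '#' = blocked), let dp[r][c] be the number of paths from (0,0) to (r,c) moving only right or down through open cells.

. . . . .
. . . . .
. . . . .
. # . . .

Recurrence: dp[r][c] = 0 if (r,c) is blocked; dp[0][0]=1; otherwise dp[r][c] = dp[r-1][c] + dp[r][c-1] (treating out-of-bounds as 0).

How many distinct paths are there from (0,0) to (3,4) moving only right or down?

r\c   0   1   2   3   4
  0   1   1   1   1   1
  1   1   2   3   4   5
  2   1   3   6  10  15
  3   1   0   6  16  31

31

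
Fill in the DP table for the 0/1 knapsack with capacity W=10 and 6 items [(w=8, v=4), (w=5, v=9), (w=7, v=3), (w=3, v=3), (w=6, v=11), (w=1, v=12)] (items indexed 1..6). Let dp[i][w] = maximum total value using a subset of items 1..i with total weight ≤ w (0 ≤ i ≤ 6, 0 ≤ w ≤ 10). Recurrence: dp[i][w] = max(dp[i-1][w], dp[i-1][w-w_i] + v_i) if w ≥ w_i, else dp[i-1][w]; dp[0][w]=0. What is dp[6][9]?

24

i\w   0   1   2   3   4   5   6   7   8   9  10
  0   0   0   0   0   0   0   0   0   0   0   0
  1   0   0   0   0   0   0   0   0   4   4   4
  2   0   0   0   0   0   9   9   9   9   9   9
  3   0   0   0   0   0   9   9   9   9   9   9
  4   0   0   0   3   3   9   9   9  12  12  12
  5   0   0   0   3   3   9  11  11  12  14  14
  6   0  12  12  12  15  15  21  23  23  24  26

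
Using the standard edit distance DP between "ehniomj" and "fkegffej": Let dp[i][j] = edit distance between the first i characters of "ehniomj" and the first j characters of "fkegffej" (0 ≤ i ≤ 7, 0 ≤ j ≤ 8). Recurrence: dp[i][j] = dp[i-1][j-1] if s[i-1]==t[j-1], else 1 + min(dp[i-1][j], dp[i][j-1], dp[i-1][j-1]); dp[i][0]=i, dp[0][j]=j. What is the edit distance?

   ''  f  k  e  g  f  f  e  j
''  0  1  2  3  4  5  6  7  8
 e  1  1  2  2  3  4  5  6  7
 h  2  2  2  3  3  4  5  6  7
 n  3  3  3  3  4  4  5  6  7
 i  4  4  4  4  4  5  5  6  7
 o  5  5  5  5  5  5  6  6  7
 m  6  6  6  6  6  6  6  7  7
 j  7  7  7  7  7  7  7  7  7

7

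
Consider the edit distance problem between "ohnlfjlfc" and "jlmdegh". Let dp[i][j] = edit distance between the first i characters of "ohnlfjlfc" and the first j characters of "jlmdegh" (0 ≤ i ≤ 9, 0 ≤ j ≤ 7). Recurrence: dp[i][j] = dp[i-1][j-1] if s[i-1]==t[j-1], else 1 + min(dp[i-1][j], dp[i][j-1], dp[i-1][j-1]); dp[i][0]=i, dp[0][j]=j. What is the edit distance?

8

   ''  j  l  m  d  e  g  h
''  0  1  2  3  4  5  6  7
 o  1  1  2  3  4  5  6  7
 h  2  2  2  3  4  5  6  6
 n  3  3  3  3  4  5  6  7
 l  4  4  3  4  4  5  6  7
 f  5  5  4  4  5  5  6  7
 j  6  5  5  5  5  6  6  7
 l  7  6  5  6  6  6  7  7
 f  8  7  6  6  7  7  7  8
 c  9  8  7  7  7  8  8  8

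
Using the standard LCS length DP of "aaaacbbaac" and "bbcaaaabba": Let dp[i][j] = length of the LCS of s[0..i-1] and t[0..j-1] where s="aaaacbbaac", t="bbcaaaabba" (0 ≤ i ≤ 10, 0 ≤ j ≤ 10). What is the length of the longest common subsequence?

   ''  b  b  c  a  a  a  a  b  b  a
''  0  0  0  0  0  0  0  0  0  0  0
 a  0  0  0  0  1  1  1  1  1  1  1
 a  0  0  0  0  1  2  2  2  2  2  2
 a  0  0  0  0  1  2  3  3  3  3  3
 a  0  0  0  0  1  2  3  4  4  4  4
 c  0  0  0  1  1  2  3  4  4  4  4
 b  0  1  1  1  1  2  3  4  5  5  5
 b  0  1  2  2  2  2  3  4  5  6  6
 a  0  1  2  2  3  3  3  4  5  6  7
 a  0  1  2  2  3  4  4  4  5  6  7
 c  0  1  2  3  3  4  4  4  5  6  7

7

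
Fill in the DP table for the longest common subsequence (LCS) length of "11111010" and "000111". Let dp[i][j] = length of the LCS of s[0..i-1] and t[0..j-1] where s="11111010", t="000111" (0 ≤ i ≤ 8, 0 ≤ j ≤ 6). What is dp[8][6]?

3

   ''  0  0  0  1  1  1
''  0  0  0  0  0  0  0
 1  0  0  0  0  1  1  1
 1  0  0  0  0  1  2  2
 1  0  0  0  0  1  2  3
 1  0  0  0  0  1  2  3
 1  0  0  0  0  1  2  3
 0  0  1  1  1  1  2  3
 1  0  1  1  1  2  2  3
 0  0  1  2  2  2  2  3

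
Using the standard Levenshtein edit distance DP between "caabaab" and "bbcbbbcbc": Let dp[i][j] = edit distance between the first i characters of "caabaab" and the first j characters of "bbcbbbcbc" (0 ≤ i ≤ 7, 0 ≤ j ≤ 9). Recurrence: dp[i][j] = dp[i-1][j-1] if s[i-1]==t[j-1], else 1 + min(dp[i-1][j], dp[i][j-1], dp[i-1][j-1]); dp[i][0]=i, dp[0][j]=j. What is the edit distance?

7

   ''  b  b  c  b  b  b  c  b  c
''  0  1  2  3  4  5  6  7  8  9
 c  1  1  2  2  3  4  5  6  7  8
 a  2  2  2  3  3  4  5  6  7  8
 a  3  3  3  3  4  4  5  6  7  8
 b  4  3  3  4  3  4  4  5  6  7
 a  5  4  4  4  4  4  5  5  6  7
 a  6  5  5  5  5  5  5  6  6  7
 b  7  6  5  6  5  5  5  6  6  7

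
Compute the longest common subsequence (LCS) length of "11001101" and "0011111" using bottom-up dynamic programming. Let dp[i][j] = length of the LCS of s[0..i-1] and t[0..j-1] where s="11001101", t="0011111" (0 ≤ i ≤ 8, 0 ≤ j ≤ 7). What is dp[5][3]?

   ''  0  0  1  1  1  1  1
''  0  0  0  0  0  0  0  0
 1  0  0  0  1  1  1  1  1
 1  0  0  0  1  2  2  2  2
 0  0  1  1  1  2  2  2  2
 0  0  1  2  2  2  2  2  2
 1  0  1  2  3  3  3  3  3
 1  0  1  2  3  4  4  4  4
 0  0  1  2  3  4  4  4  4
 1  0  1  2  3  4  5  5  5

3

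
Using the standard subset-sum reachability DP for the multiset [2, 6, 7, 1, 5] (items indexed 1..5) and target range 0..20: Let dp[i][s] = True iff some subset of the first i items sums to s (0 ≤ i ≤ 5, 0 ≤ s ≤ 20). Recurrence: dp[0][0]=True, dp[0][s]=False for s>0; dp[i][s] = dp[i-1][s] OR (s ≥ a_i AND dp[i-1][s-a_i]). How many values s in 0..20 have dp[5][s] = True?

19

i\s   0   1   2   3   4   5   6   7   8   9  10  11  12  13  14  15  16  17  18  19  20
  0   T   F   F   F   F   F   F   F   F   F   F   F   F   F   F   F   F   F   F   F   F
  1   T   F   T   F   F   F   F   F   F   F   F   F   F   F   F   F   F   F   F   F   F
  2   T   F   T   F   F   F   T   F   T   F   F   F   F   F   F   F   F   F   F   F   F
  3   T   F   T   F   F   F   T   T   T   T   F   F   F   T   F   T   F   F   F   F   F
  4   T   T   T   T   F   F   T   T   T   T   T   F   F   T   T   T   T   F   F   F   F
  5   T   T   T   T   F   T   T   T   T   T   T   T   T   T   T   T   T   F   T   T   T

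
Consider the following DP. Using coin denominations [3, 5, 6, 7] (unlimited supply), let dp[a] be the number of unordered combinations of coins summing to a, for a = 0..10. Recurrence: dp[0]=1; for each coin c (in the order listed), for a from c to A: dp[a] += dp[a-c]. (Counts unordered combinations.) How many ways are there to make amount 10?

2

after  coin     0     1     2     3     4     5     6     7     8     9    10
          3     1     0     0     1     0     0     1     0     0     1     0
          5     1     0     0     1     0     1     1     0     1     1     1
          6     1     0     0     1     0     1     2     0     1     2     1
          7     1     0     0     1     0     1     2     1     1     2     2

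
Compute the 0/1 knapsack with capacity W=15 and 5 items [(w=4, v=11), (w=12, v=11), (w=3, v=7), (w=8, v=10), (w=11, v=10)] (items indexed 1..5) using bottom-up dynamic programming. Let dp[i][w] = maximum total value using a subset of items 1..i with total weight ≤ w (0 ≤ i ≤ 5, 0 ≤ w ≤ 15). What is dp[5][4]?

i\w   0   1   2   3   4   5   6   7   8   9  10  11  12  13  14  15
  0   0   0   0   0   0   0   0   0   0   0   0   0   0   0   0   0
  1   0   0   0   0  11  11  11  11  11  11  11  11  11  11  11  11
  2   0   0   0   0  11  11  11  11  11  11  11  11  11  11  11  11
  3   0   0   0   7  11  11  11  18  18  18  18  18  18  18  18  18
  4   0   0   0   7  11  11  11  18  18  18  18  18  21  21  21  28
  5   0   0   0   7  11  11  11  18  18  18  18  18  21  21  21  28

11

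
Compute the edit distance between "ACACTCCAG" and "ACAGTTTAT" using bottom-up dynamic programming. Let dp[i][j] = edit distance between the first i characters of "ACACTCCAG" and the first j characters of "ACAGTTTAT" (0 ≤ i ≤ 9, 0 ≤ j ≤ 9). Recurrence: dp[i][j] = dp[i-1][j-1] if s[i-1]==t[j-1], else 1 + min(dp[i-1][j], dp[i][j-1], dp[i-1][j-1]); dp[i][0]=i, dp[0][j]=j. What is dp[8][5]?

   ''  A  C  A  G  T  T  T  A  T
''  0  1  2  3  4  5  6  7  8  9
 A  1  0  1  2  3  4  5  6  7  8
 C  2  1  0  1  2  3  4  5  6  7
 A  3  2  1  0  1  2  3  4  5  6
 C  4  3  2  1  1  2  3  4  5  6
 T  5  4  3  2  2  1  2  3  4  5
 C  6  5  4  3  3  2  2  3  4  5
 C  7  6  5  4  4  3  3  3  4  5
 A  8  7  6  5  5  4  4  4  3  4
 G  9  8  7  6  5  5  5  5  4  4

4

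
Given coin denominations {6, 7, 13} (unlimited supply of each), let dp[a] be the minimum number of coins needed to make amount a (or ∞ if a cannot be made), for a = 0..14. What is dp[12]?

 a  0  1  2  3  4  5  6  7  8  9 10 11 12 13 14
dp  0  -  -  -  -  -  1  1  -  -  -  -  2  1  2
(- denotes ∞ / unreachable)

2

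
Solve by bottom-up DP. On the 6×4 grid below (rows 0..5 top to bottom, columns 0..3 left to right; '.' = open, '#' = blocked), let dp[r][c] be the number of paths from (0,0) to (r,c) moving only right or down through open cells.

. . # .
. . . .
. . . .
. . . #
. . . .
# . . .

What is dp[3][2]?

9

r\c   0   1   2   3
  0   1   1   0   0
  1   1   2   2   2
  2   1   3   5   7
  3   1   4   9   0
  4   1   5  14  14
  5   0   5  19  33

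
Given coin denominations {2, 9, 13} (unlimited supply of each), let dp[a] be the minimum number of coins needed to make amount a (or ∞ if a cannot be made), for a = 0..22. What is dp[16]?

8

 a  0  1  2  3  4  5  6  7  8  9 10 11 12 13 14 15 16 17 18 19 20 21 22
dp  0  -  1  -  2  -  3  -  4  1  5  2  6  1  7  2  8  3  2  4  3  5  2
(- denotes ∞ / unreachable)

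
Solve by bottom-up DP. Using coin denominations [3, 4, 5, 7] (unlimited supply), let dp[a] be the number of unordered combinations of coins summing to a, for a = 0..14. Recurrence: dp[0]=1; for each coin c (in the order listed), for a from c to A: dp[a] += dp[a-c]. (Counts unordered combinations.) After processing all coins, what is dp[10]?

3

after  coin     0     1     2     3     4     5     6     7     8     9    10    11    12    13    14
          3     1     0     0     1     0     0     1     0     0     1     0     0     1     0     0
          4     1     0     0     1     1     0     1     1     1     1     1     1     2     1     1
          5     1     0     0     1     1     1     1     1     2     2     2     2     3     3     3
          7     1     0     0     1     1     1     1     2     2     2     3     3     4     4     5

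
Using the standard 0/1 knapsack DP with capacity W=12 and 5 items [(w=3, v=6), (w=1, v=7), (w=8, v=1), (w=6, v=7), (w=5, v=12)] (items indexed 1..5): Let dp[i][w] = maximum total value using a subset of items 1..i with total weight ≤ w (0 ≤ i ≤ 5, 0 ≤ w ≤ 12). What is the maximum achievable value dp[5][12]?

26

i\w   0   1   2   3   4   5   6   7   8   9  10  11  12
  0   0   0   0   0   0   0   0   0   0   0   0   0   0
  1   0   0   0   6   6   6   6   6   6   6   6   6   6
  2   0   7   7   7  13  13  13  13  13  13  13  13  13
  3   0   7   7   7  13  13  13  13  13  13  13  13  14
  4   0   7   7   7  13  13  13  14  14  14  20  20  20
  5   0   7   7   7  13  13  19  19  19  25  25  25  26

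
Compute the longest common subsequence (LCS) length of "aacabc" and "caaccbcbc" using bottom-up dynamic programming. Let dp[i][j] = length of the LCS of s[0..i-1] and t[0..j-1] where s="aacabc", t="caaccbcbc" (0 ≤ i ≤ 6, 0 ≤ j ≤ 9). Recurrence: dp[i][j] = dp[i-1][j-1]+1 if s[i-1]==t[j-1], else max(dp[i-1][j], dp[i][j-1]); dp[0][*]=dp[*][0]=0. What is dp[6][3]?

   ''  c  a  a  c  c  b  c  b  c
''  0  0  0  0  0  0  0  0  0  0
 a  0  0  1  1  1  1  1  1  1  1
 a  0  0  1  2  2  2  2  2  2  2
 c  0  1  1  2  3  3  3  3  3  3
 a  0  1  2  2  3  3  3  3  3  3
 b  0  1  2  2  3  3  4  4  4  4
 c  0  1  2  2  3  4  4  5  5  5

2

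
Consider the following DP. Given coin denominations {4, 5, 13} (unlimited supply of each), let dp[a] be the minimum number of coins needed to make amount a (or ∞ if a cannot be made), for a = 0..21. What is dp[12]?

3

 a  0  1  2  3  4  5  6  7  8  9 10 11 12 13 14 15 16 17 18 19 20 21
dp  0  -  -  -  1  1  -  -  2  2  2  -  3  1  3  3  4  2  2  4  4  3
(- denotes ∞ / unreachable)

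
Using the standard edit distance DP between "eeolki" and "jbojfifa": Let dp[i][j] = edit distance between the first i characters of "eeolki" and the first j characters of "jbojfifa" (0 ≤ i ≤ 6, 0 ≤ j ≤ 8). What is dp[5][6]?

5

   ''  j  b  o  j  f  i  f  a
''  0  1  2  3  4  5  6  7  8
 e  1  1  2  3  4  5  6  7  8
 e  2  2  2  3  4  5  6  7  8
 o  3  3  3  2  3  4  5  6  7
 l  4  4  4  3  3  4  5  6  7
 k  5  5  5  4  4  4  5  6  7
 i  6  6  6  5  5  5  4  5  6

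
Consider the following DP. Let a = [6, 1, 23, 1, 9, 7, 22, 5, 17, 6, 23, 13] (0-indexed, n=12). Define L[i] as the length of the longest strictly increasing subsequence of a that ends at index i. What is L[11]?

4

   i    0    1    2    3    4    5    6    7    8    9   10   11
a[i]    6    1   23    1    9    7   22    5   17    6   23   13
L[i]    1    1    2    1    2    2    3    2    3    3    4    4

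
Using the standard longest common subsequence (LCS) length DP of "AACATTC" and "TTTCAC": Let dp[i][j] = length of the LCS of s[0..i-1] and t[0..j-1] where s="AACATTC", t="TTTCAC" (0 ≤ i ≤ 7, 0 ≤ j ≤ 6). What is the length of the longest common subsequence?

   ''  T  T  T  C  A  C
''  0  0  0  0  0  0  0
 A  0  0  0  0  0  1  1
 A  0  0  0  0  0  1  1
 C  0  0  0  0  1  1  2
 A  0  0  0  0  1  2  2
 T  0  1  1  1  1  2  2
 T  0  1  2  2  2  2  2
 C  0  1  2  2  3  3  3

3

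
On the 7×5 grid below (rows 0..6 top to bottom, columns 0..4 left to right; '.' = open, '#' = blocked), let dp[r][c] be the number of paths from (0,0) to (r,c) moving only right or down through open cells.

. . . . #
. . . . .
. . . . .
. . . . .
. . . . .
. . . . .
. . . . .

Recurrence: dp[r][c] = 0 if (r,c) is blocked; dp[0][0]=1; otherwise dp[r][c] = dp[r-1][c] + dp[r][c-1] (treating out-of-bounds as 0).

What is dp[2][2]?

r\c   0   1   2   3   4
  0   1   1   1   1   0
  1   1   2   3   4   4
  2   1   3   6  10  14
  3   1   4  10  20  34
  4   1   5  15  35  69
  5   1   6  21  56 125
  6   1   7  28  84 209

6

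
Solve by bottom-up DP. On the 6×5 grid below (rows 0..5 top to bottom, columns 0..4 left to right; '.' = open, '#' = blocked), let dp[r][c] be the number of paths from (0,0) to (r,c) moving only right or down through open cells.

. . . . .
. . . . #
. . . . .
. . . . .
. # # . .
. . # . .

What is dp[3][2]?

10

r\c   0   1   2   3   4
  0   1   1   1   1   1
  1   1   2   3   4   0
  2   1   3   6  10  10
  3   1   4  10  20  30
  4   1   0   0  20  50
  5   1   1   0  20  70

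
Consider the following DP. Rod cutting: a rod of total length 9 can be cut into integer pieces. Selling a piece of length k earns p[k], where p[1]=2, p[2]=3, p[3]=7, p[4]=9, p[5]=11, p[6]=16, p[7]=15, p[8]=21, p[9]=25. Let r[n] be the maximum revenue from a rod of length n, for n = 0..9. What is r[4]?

9

   n    0    1    2    3    4    5    6    7    8    9
r[n]    0    2    4    7    9   11   16   18   21   25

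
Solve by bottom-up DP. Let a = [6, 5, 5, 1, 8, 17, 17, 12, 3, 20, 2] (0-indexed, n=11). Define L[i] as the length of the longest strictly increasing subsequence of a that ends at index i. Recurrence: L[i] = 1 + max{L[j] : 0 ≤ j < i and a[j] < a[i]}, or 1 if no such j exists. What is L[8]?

2

   i    0    1    2    3    4    5    6    7    8    9   10
a[i]    6    5    5    1    8   17   17   12    3   20    2
L[i]    1    1    1    1    2    3    3    3    2    4    2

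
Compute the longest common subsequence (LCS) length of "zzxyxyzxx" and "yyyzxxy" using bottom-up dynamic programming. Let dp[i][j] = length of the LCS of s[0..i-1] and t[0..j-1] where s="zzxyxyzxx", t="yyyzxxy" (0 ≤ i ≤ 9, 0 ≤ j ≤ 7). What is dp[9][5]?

   ''  y  y  y  z  x  x  y
''  0  0  0  0  0  0  0  0
 z  0  0  0  0  1  1  1  1
 z  0  0  0  0  1  1  1  1
 x  0  0  0  0  1  2  2  2
 y  0  1  1  1  1  2  2  3
 x  0  1  1  1  1  2  3  3
 y  0  1  2  2  2  2  3  4
 z  0  1  2  2  3  3  3  4
 x  0  1  2  2  3  4  4  4
 x  0  1  2  2  3  4  5  5

4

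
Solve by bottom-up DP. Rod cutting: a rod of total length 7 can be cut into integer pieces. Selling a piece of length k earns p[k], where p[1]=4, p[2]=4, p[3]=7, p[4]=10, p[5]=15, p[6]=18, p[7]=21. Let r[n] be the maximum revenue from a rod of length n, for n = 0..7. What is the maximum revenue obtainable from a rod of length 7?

28

   n    0    1    2    3    4    5    6    7
r[n]    0    4    8   12   16   20   24   28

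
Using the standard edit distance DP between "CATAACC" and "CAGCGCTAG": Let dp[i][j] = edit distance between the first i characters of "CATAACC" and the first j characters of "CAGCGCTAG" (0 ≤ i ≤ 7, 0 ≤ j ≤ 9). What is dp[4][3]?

   ''  C  A  G  C  G  C  T  A  G
''  0  1  2  3  4  5  6  7  8  9
 C  1  0  1  2  3  4  5  6  7  8
 A  2  1  0  1  2  3  4  5  6  7
 T  3  2  1  1  2  3  4  4  5  6
 A  4  3  2  2  2  3  4  5  4  5
 A  5  4  3  3  3  3  4  5  5  5
 C  6  5  4  4  3  4  3  4  5  6
 C  7  6  5  5  4  4  4  4  5  6

2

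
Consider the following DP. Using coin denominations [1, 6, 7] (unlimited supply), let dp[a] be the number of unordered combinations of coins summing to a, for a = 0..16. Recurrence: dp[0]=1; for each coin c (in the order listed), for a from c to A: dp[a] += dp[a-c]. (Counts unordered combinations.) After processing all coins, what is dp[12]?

4

after  coin     0     1     2     3     4     5     6     7     8     9    10    11    12    13    14    15    16
          1     1     1     1     1     1     1     1     1     1     1     1     1     1     1     1     1     1
          6     1     1     1     1     1     1     2     2     2     2     2     2     3     3     3     3     3
          7     1     1     1     1     1     1     2     3     3     3     3     3     4     5     6     6     6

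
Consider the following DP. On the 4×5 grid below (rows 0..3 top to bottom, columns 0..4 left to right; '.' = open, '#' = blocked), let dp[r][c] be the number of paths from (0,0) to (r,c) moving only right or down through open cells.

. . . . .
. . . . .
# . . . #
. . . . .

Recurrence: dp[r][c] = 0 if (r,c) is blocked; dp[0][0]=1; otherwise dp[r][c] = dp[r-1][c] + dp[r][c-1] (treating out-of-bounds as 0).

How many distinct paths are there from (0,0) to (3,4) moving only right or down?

r\c   0   1   2   3   4
  0   1   1   1   1   1
  1   1   2   3   4   5
  2   0   2   5   9   0
  3   0   2   7  16  16

16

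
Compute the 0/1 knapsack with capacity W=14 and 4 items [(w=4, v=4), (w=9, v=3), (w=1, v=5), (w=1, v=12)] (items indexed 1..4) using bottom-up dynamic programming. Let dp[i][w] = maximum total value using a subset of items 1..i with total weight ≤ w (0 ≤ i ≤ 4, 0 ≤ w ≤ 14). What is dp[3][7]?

i\w   0   1   2   3   4   5   6   7   8   9  10  11  12  13  14
  0   0   0   0   0   0   0   0   0   0   0   0   0   0   0   0
  1   0   0   0   0   4   4   4   4   4   4   4   4   4   4   4
  2   0   0   0   0   4   4   4   4   4   4   4   4   4   7   7
  3   0   5   5   5   5   9   9   9   9   9   9   9   9   9  12
  4   0  12  17  17  17  17  21  21  21  21  21  21  21  21  21

9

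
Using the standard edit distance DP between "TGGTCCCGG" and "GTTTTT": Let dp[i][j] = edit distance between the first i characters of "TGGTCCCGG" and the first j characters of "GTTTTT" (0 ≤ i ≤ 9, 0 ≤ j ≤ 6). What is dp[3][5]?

   ''  G  T  T  T  T  T
''  0  1  2  3  4  5  6
 T  1  1  1  2  3  4  5
 G  2  1  2  2  3  4  5
 G  3  2  2  3  3  4  5
 T  4  3  2  2  3  3  4
 C  5  4  3  3  3  4  4
 C  6  5  4  4  4  4  5
 C  7  6  5  5  5  5  5
 G  8  7  6  6  6  6  6
 G  9  8  7  7  7  7  7

4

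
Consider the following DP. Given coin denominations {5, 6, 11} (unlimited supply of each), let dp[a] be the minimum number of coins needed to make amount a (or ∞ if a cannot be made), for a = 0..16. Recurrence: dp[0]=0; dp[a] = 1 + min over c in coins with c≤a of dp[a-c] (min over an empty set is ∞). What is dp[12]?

 a  0  1  2  3  4  5  6  7  8  9 10 11 12 13 14 15 16
dp  0  -  -  -  -  1  1  -  -  -  2  1  2  -  -  3  2
(- denotes ∞ / unreachable)

2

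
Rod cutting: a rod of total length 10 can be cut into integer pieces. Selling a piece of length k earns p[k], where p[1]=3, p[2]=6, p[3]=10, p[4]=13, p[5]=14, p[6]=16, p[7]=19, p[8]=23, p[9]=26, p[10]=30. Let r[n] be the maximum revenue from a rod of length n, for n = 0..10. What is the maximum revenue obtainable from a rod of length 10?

33

   n    0    1    2    3    4    5    6    7    8    9   10
r[n]    0    3    6   10   13   16   20   23   26   30   33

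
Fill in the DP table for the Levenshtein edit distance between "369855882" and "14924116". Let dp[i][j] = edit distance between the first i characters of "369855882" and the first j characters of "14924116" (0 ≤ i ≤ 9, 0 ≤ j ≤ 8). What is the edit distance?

8

   ''  1  4  9  2  4  1  1  6
''  0  1  2  3  4  5  6  7  8
 3  1  1  2  3  4  5  6  7  8
 6  2  2  2  3  4  5  6  7  7
 9  3  3  3  2  3  4  5  6  7
 8  4  4  4  3  3  4  5  6  7
 5  5  5  5  4  4  4  5  6  7
 5  6  6  6  5  5  5  5  6  7
 8  7  7  7  6  6  6  6  6  7
 8  8  8  8  7  7  7  7  7  7
 2  9  9  9  8  7  8  8  8  8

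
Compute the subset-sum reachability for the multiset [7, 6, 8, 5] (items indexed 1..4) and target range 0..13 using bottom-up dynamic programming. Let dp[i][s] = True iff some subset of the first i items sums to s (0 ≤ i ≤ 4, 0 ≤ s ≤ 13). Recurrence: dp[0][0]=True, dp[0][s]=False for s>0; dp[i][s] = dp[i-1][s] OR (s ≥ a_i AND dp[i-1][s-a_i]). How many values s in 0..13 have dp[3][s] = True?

i\s   0   1   2   3   4   5   6   7   8   9  10  11  12  13
  0   T   F   F   F   F   F   F   F   F   F   F   F   F   F
  1   T   F   F   F   F   F   F   T   F   F   F   F   F   F
  2   T   F   F   F   F   F   T   T   F   F   F   F   F   T
  3   T   F   F   F   F   F   T   T   T   F   F   F   F   T
  4   T   F   F   F   F   T   T   T   T   F   F   T   T   T

5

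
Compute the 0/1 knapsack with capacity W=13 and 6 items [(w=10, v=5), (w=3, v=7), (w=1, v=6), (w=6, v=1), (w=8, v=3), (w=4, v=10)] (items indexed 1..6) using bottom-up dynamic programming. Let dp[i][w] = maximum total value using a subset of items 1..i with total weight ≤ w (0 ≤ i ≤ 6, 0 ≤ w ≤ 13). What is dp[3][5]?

i\w   0   1   2   3   4   5   6   7   8   9  10  11  12  13
  0   0   0   0   0   0   0   0   0   0   0   0   0   0   0
  1   0   0   0   0   0   0   0   0   0   0   5   5   5   5
  2   0   0   0   7   7   7   7   7   7   7   7   7   7  12
  3   0   6   6   7  13  13  13  13  13  13  13  13  13  13
  4   0   6   6   7  13  13  13  13  13  13  14  14  14  14
  5   0   6   6   7  13  13  13  13  13  13  14  14  16  16
  6   0   6   6   7  13  16  16  17  23  23  23  23  23  23

13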